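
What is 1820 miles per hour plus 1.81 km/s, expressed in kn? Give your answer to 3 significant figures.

5100 kn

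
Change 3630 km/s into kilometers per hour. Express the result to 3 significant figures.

1.31e+7 km/h

1 kilometer per second = 3600.00 km/h.
Then 3630 × 3600.00 ≈ 1.31e+7 km/h.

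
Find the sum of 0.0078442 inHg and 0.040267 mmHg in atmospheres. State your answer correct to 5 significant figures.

0.0078442 inHg = 0.000262161 atm and 0.040267 mmHg = 5.29829e-5 atm.
0.000262161 + 5.29829e-5 ≈ 0.00031514 atm.

0.00031514 atm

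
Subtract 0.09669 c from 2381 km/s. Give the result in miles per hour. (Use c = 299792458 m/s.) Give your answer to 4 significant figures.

-5.952e+7 mph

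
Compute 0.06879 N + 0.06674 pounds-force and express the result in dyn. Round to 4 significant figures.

36570 dynes

0.06879 N = 6879.00 dyn and 0.06674 lbf = 29687.4 dyn.
6879.00 + 29687.4 ≈ 36570 dyn.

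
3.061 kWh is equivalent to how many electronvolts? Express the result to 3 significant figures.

1 kWh = 2.24694e+25 eV.
3.061 × 2.24694e+25 ≈ 6.88e+25 eV.

6.88e+25 eV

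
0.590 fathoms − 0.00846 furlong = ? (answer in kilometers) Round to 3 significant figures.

-0.000623 kilometers

0.590 fathom = 0.00107899 km and 0.00846 furlong = 0.00170188 km.
0.00107899 − 0.00170188 ≈ -0.000623 km.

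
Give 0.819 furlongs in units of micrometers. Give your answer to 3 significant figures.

1 furlong = 2.01168 × 10^8 μm.
Then 0.819 × 2.01168 × 10^8 ≈ 1.65 × 10^8 μm.

1.65 × 10^8 micrometers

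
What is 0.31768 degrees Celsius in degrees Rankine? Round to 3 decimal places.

492.242 °R

°R = (°C + 273.15) × 9/5.
Applying the formula gives 492.242 °R.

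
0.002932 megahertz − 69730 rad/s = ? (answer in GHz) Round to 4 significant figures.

-8.166e-6 gigahertz

0.002932 MHz = 2.93200e-6 GHz and 69730 rad/s = 1.10979e-5 GHz.
2.93200e-6 − 1.10979e-5 ≈ -8.166e-6 GHz.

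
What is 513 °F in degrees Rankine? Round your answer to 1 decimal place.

972.7 degrees Rankine

°R = °F + 459.67.
Applying the formula gives 972.7 °R.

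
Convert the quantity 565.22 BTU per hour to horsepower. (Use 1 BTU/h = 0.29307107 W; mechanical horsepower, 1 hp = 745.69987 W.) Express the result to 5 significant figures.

0.22214 hp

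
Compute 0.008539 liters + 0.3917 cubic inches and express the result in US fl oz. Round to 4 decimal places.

0.5058 US fl oz

0.008539 L = 0.288738 US fl oz and 0.3917 in³ = 0.217046 US fl oz.
0.288738 + 0.217046 ≈ 0.5058 US fl oz.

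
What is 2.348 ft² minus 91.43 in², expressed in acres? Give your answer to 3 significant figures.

2.348 ft² = 5.39027 × 10^-5 acre and 91.43 in² = 1.45760 × 10^-5 acre.
5.39027 × 10^-5 − 1.45760 × 10^-5 ≈ 3.93 × 10^-5 acre.

3.93 × 10^-5 acre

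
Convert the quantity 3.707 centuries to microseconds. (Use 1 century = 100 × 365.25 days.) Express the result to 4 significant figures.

1.170e+16 microseconds

1 century = 3.15576e+15 microseconds.
3.707 × 3.15576e+15 ≈ 1.170e+16 μs.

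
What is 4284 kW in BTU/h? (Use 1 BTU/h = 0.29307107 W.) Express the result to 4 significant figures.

1.462e+7 BTU per hour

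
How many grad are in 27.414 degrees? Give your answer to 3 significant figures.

1 ° = 1.11111 grad.
Thus 27.414 × 1.11111 ≈ 30.5 grad.

30.5 grad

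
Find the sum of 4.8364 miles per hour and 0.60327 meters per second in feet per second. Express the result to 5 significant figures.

4.8364 mph = 7.09339 ft/s and 0.60327 m/s = 1.97923 ft/s.
7.09339 + 1.97923 ≈ 9.0726 ft/s.

9.0726 ft/s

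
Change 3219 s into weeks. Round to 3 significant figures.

1 s = 1.65344 × 10^-6 weeks.
So 3219 × 1.65344 × 10^-6 ≈ 0.00532 wk.

0.00532 wk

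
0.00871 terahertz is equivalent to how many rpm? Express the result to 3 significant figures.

5.23e+11 rpm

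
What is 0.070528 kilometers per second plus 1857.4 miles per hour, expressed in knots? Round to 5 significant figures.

1751.1 knots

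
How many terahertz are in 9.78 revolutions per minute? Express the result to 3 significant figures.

1 rpm = 1.66667e-14 THz.
9.78 × 1.66667e-14 ≈ 1.63e-13 THz.

1.63e-13 terahertz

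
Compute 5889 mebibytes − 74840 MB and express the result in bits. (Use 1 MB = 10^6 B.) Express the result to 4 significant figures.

5889 MiB = 4.94005e+10 bit and 74840 MB = 5.98720e+11 bit.
4.94005e+10 − 5.98720e+11 ≈ -5.493e+11 bit.

-5.493e+11 bit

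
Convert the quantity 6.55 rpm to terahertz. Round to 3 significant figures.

1 rpm = 1.66667e-14 THz.
Then 6.55 × 1.66667e-14 ≈ 1.09e-13 THz.

1.09e-13 THz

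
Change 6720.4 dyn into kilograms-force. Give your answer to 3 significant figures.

0.00685 kilograms-force

1 dyne = 1.01972 × 10^-6 kgf.
Thus 6720.4 × 1.01972 × 10^-6 ≈ 0.00685 kgf.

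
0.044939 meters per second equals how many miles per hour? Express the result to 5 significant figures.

0.10053 mph

1 meter per second = 2.23694 mph.
Thus 0.044939 × 2.23694 ≈ 0.10053 mph.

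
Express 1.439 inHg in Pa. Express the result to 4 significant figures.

4873 Pa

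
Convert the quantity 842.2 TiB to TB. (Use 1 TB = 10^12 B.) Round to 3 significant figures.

926 terabytes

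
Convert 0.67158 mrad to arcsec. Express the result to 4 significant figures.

1 milliradian = 206.265 arcsec.
So 0.67158 × 206.265 ≈ 138.5 arcsec.

138.5 arcseconds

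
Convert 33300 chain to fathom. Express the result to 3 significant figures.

366000 fathoms

1 chain = 11.0000 fathoms.
So 33300 × 11.0000 ≈ 366000 fathom.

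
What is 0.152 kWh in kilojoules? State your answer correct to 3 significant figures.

547 kilojoules

1 kWh = 3600.00 kilojoules.
Then 0.152 × 3600.00 ≈ 547 kJ.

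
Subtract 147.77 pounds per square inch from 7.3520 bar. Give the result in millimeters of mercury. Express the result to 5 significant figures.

7.3520 bar = 5514.45 mmHg and 147.77 psi = 7641.91 mmHg.
5514.45 − 7641.91 ≈ -2127.5 mmHg.

-2127.5 millimeters of mercury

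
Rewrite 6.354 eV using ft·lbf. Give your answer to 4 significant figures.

1 electronvolt = 1.18170e-19 ft·lbf.
Then 6.354 × 1.18170e-19 ≈ 7.509e-19 ft·lbf.

7.509e-19 ft·lbf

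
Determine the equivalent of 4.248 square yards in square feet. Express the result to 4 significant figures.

38.23 ft²

1 square yard = 9.00000 ft².
Thus 4.248 × 9.00000 ≈ 38.23 ft².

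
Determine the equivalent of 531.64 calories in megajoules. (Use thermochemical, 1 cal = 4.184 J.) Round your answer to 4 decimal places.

0.0022 MJ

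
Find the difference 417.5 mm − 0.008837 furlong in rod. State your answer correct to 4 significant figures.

417.5 mm = 0.0830152 rod and 0.008837 furlong = 0.353480 rod.
0.0830152 − 0.353480 ≈ -0.2705 rod.

-0.2705 rod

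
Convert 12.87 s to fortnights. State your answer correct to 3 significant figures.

1.06e-5 fortnights

1 second = 8.26720e-7 fortnights.
12.87 × 8.26720e-7 ≈ 1.06e-5 fortnight.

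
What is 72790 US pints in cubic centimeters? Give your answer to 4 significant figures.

1 US pint = 473.176 cm³.
72790 × 473.176 ≈ 3.444e+7 cm³.

3.444e+7 cubic centimeters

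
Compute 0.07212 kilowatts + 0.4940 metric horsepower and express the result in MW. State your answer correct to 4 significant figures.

0.0004355 MW

0.07212 kW = 7.21200e-5 MW and 0.4940 PS = 0.000363336 MW.
7.21200e-5 + 0.000363336 ≈ 0.0004355 MW.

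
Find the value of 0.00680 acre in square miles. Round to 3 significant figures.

1.06e-5 square miles

1 acre = 0.00156250 square miles.
Thus 0.00680 × 0.00156250 ≈ 1.06e-5 mi².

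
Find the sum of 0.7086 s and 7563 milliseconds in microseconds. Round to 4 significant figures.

8.272 × 10^6 μs

0.7086 s = 708600 μs and 7563 ms = 7.56300 × 10^6 μs.
708600 + 7.56300 × 10^6 ≈ 8.272 × 10^6 μs.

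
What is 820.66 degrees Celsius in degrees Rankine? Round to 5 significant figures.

1968.9 °R

°R = (°C + 273.15) × 9/5.
Applying the formula gives 1968.9 °R.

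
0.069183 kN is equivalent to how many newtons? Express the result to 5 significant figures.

69.183 N

1 kN = 1000.00 N.
Then 0.069183 × 1000.00 ≈ 69.183 N.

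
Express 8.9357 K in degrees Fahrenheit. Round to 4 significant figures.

K = (°F + 459.67) × 5/9.
Applying the formula gives -443.6 °F.

-443.6 degrees Fahrenheit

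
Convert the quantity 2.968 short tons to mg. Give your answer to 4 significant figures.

2.693e+9 mg

1 short ton = 9.07185e+8 mg.
Then 2.968 × 9.07185e+8 ≈ 2.693e+9 mg.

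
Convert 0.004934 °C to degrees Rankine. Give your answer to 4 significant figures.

491.7 °R

°R = (°C + 273.15) × 9/5.
Applying the formula gives 491.7 °R.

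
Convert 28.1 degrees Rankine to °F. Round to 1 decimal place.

-431.6 degrees Fahrenheit

°R = °F + 459.67.
Applying the formula gives -431.6 °F.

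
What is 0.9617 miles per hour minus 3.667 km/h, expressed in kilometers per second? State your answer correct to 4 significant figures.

0.9617 mph = 0.000429918 km/s and 3.667 km/h = 0.00101861 km/s.
0.000429918 − 0.00101861 ≈ -0.0005887 km/s.

-0.0005887 kilometers per second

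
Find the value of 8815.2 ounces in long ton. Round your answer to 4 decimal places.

0.2460 long ton

1 ounce = 2.79018e-5 long ton.
So 8815.2 × 2.79018e-5 ≈ 0.2460 long ton.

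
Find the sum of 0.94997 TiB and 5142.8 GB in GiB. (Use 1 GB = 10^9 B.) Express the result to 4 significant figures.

5762 gibibytes

0.94997 TiB = 972.769 GiB and 5142.8 GB = 4789.61 GiB.
972.769 + 4789.61 ≈ 5762 GiB.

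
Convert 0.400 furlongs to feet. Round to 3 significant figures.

264 ft

1 furlong = 660.000 ft.
Then 0.400 × 660.000 ≈ 264 ft.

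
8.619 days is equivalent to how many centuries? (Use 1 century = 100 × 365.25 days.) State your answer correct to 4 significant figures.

1 day = 2.73785 × 10^-5 centuries.
Then 8.619 × 2.73785 × 10^-5 ≈ 0.0002360 century.

0.0002360 century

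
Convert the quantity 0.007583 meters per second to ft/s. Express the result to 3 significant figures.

1 meter per second = 3.28084 ft/s.
Thus 0.007583 × 3.28084 ≈ 0.0249 ft/s.

0.0249 ft/s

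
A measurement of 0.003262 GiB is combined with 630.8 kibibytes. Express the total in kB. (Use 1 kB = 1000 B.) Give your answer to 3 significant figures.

0.003262 GiB = 3502.55 kB and 630.8 KiB = 645.939 kB.
3502.55 + 645.939 ≈ 4150 kB.

4150 kB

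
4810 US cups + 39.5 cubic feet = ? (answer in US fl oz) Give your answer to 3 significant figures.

4810 US cup = 38480.0 US fl oz and 39.5 ft³ = 37821.5 US fl oz.
38480.0 + 37821.5 ≈ 76300 US fl oz.

76300 US fluid ounces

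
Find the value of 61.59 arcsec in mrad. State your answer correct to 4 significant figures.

0.2986 mrad

1 arcsecond = 0.00484814 mrad.
So 61.59 × 0.00484814 ≈ 0.2986 mrad.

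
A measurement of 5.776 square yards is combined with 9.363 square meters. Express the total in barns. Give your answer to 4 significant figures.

5.776 yd² = 4.82947e+28 barn and 9.363 m² = 9.36300e+28 barn.
4.82947e+28 + 9.36300e+28 ≈ 1.419e+29 barn.

1.419e+29 barns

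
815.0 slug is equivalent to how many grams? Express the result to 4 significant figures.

1 slug = 14593.9 g.
Thus 815.0 × 14593.9 ≈ 1.189e+7 g.

1.189e+7 g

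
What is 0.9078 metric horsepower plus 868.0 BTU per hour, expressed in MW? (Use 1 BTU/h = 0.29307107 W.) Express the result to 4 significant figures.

0.9078 PS = 0.000667686 MW and 868.0 BTU/h = 0.000254386 MW.
0.000667686 + 0.000254386 ≈ 0.0009221 MW.

0.0009221 megawatts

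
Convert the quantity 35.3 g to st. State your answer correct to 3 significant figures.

1 g = 0.000157473 st.
35.3 × 0.000157473 ≈ 0.00556 st.

0.00556 stone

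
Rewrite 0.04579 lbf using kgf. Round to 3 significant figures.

1 lbf = 0.453592 kgf.
So 0.04579 × 0.453592 ≈ 0.0208 kgf.

0.0208 kgf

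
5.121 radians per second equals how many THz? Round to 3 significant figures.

1 radian per second = 1.59155e-13 THz.
Thus 5.121 × 1.59155e-13 ≈ 8.15e-13 THz.

8.15e-13 THz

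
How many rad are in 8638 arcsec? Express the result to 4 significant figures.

0.04188 radians

1 arcsecond = 4.84814 × 10^-6 radians.
So 8638 × 4.84814 × 10^-6 ≈ 0.04188 rad.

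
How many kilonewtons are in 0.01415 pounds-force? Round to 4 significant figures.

6.294 × 10^-5 kilonewtons

1 lbf = 0.00444822 kN.
Thus 0.01415 × 0.00444822 ≈ 6.294 × 10^-5 kN.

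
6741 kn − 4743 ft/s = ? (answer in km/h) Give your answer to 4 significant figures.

6741 kn = 12484.3 km/h and 4743 ft/s = 5204.40 km/h.
12484.3 − 5204.40 ≈ 7280 km/h.

7280 kilometers per hour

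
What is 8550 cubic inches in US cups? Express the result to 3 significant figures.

592 US cup

1 in³ = 0.0692641 US cups.
Then 8550 × 0.0692641 ≈ 592 US cup.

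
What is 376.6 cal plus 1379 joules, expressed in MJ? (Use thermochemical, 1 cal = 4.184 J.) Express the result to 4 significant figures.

0.002955 MJ

376.6 cal = 0.00157569 MJ and 1379 J = 0.00137900 MJ.
0.00157569 + 0.00137900 ≈ 0.002955 MJ.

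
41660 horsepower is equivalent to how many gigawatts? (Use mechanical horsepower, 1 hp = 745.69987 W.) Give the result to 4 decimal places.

0.0311 GW

1 hp = 7.45700 × 10^-7 GW.
Then 41660 × 7.45700 × 10^-7 ≈ 0.0311 GW.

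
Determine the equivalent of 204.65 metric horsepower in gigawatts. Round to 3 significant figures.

1 metric horsepower = 7.35499 × 10^-7 gigawatts.
204.65 × 7.35499 × 10^-7 ≈ 0.000151 GW.

0.000151 gigawatts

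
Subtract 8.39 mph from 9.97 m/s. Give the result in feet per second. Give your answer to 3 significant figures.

20.4 feet per second

9.97 m/s = 32.7100 ft/s and 8.39 mph = 12.3053 ft/s.
32.7100 − 12.3053 ≈ 20.4 ft/s.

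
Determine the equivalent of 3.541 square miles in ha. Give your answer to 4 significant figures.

917.1 ha

1 square mile = 258.999 hectares.
So 3.541 × 258.999 ≈ 917.1 ha.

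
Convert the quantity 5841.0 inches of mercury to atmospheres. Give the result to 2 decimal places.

1 inch of mercury = 0.0334211 atm.
5841.0 × 0.0334211 ≈ 195.21 atm.

195.21 atmospheres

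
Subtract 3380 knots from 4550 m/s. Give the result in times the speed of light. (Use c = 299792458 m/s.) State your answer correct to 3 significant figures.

9.38e-6 times the speed of light

4550 m/s = 1.51772e-5 c and 3380 kn = 5.80009e-6 c.
1.51772e-5 − 5.80009e-6 ≈ 9.38e-6 c.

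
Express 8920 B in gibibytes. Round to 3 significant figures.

8.31 × 10^-6 gibibytes

1 byte = 9.31323 × 10^-10 gibibytes.
So 8920 × 9.31323 × 10^-10 ≈ 8.31 × 10^-6 GiB.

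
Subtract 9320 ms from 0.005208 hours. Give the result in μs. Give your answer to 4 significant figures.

9.429 × 10^6 μs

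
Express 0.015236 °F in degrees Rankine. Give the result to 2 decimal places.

459.69 °R

°R = °F + 459.67.
Applying the formula gives 459.69 °R.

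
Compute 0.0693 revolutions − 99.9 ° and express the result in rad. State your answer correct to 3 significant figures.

-1.31 rad

0.0693 rev = 0.435425 rad and 99.9 ° = 1.74358 rad.
0.435425 − 1.74358 ≈ -1.31 rad.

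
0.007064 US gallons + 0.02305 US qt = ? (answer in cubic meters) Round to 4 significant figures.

4.855 × 10^-5 m³

0.007064 US gal = 2.67401 × 10^-5 m³ and 0.02305 US qt = 2.18134 × 10^-5 m³.
2.67401 × 10^-5 + 2.18134 × 10^-5 ≈ 4.855 × 10^-5 m³.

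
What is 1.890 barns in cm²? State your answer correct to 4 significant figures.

1 barn = 1.00000e-24 square centimeters.
1.890 × 1.00000e-24 ≈ 1.890e-24 cm².

1.890e-24 cm²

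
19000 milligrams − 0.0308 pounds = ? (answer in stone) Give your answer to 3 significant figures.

0.000792 stone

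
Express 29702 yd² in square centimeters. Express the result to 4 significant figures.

1 yd² = 8361.27 square centimeters.
So 29702 × 8361.27 ≈ 2.483 × 10^8 cm².

2.483 × 10^8 cm²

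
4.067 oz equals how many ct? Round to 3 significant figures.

576 ct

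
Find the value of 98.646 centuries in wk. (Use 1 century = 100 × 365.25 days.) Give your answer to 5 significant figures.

1 century = 5217.86 weeks.
Then 98.646 × 5217.86 ≈ 514720 wk.

514720 weeks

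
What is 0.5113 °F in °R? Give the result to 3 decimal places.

460.181 °R

°R = °F + 459.67.
Applying the formula gives 460.181 °R.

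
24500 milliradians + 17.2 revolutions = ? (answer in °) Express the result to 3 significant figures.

24500 mrad = 1403.75 ° and 17.2 rev = 6192.00 °.
1403.75 + 6192.00 ≈ 7600 °.

7600 °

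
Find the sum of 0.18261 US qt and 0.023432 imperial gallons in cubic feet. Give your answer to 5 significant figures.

0.0098647 cubic feet

0.18261 US qt = 0.00610285 ft³ and 0.023432 imp gal = 0.00376186 ft³.
0.00610285 + 0.00376186 ≈ 0.0098647 ft³.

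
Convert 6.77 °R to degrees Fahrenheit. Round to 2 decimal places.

-452.90 °F

°R = °F + 459.67.
Applying the formula gives -452.90 °F.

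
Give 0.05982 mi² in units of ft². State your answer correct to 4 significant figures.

1 square mile = 2.78784e+7 ft².
Thus 0.05982 × 2.78784e+7 ≈ 1.668e+6 ft².

1.668e+6 ft²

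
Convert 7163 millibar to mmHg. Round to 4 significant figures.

5373 millimeters of mercury

1 millibar = 0.750062 millimeters of mercury.
Then 7163 × 0.750062 ≈ 5373 mmHg.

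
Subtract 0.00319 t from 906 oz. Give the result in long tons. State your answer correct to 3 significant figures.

906 oz = 0.0252790 long ton and 0.00319 t = 0.00313962 long ton.
0.0252790 − 0.00313962 ≈ 0.0221 long ton.

0.0221 long tons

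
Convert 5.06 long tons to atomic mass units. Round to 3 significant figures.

3.10e+30 atomic mass units

1 long ton = 6.11878e+29 atomic mass units.
So 5.06 × 6.11878e+29 ≈ 3.10e+30 u.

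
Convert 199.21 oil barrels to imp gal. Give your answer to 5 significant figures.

6966.8 imp gal

1 bbl = 34.9723 imp gal.
Then 199.21 × 34.9723 ≈ 6966.8 imp gal.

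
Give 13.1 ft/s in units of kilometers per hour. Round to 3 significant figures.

1 ft/s = 1.09728 km/h.
Then 13.1 × 1.09728 ≈ 14.4 km/h.

14.4 km/h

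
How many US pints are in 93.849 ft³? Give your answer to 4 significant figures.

1 cubic foot = 59.8442 US pt.
93.849 × 59.8442 ≈ 5616 US pt.

5616 US pt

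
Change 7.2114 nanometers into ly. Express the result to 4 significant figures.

7.622e-25 light-years

1 nm = 1.05700e-25 light-years.
7.2114 × 1.05700e-25 ≈ 7.622e-25 ly.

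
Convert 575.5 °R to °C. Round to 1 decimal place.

°R = (°C + 273.15) × 9/5.
Applying the formula gives 46.6 °C.

46.6 °C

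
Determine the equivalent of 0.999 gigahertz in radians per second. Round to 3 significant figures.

6.28 × 10^9 radians per second

1 gigahertz = 6.28319 × 10^9 radians per second.
Then 0.999 × 6.28319 × 10^9 ≈ 6.28 × 10^9 rad/s.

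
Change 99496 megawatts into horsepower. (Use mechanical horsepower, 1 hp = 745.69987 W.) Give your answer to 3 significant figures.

1 megawatt = 1341.02 horsepower.
99496 × 1341.02 ≈ 1.33 × 10^8 hp.

1.33 × 10^8 hp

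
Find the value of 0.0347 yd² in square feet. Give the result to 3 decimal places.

1 yd² = 9.00000 square feet.
0.0347 × 9.00000 ≈ 0.312 ft².

0.312 ft²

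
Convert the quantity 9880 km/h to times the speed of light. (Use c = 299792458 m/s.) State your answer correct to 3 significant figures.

9.15e-6 times the speed of light

1 km/h = 9.26567e-10 c.
9880 × 9.26567e-10 ≈ 9.15e-6 c.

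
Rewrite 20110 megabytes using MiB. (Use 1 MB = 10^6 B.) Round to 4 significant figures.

19180 MiB

1 MB = 0.953674 mebibytes.
So 20110 × 0.953674 ≈ 19180 MiB.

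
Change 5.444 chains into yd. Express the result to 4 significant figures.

119.8 yards

1 chain = 22.0000 yd.
Then 5.444 × 22.0000 ≈ 119.8 yd.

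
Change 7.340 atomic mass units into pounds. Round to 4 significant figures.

2.687e-26 pounds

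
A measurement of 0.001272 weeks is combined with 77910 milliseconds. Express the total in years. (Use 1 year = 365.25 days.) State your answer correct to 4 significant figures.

2.685 × 10^-5 years

0.001272 wk = 2.43778 × 10^-5 yr and 77910 ms = 2.46882 × 10^-6 yr.
2.43778 × 10^-5 + 2.46882 × 10^-6 ≈ 2.685 × 10^-5 yr.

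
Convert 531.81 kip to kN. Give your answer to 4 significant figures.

2366 kN

1 kip = 4.44822 kN.
So 531.81 × 4.44822 ≈ 2366 kN.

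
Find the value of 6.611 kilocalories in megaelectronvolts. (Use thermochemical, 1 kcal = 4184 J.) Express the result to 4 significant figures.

1.726e+17 MeV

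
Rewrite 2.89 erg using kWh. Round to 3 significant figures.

8.03e-14 kWh

1 erg = 2.77778e-14 kilowatt-hours.
So 2.89 × 2.77778e-14 ≈ 8.03e-14 kWh.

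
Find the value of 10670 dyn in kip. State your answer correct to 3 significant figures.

2.40e-5 kips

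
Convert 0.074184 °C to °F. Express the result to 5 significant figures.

32.134 °F

°F = °C × 9/5 + 32.
Applying the formula gives 32.134 °F.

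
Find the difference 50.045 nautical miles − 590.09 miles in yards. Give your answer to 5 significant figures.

-937200 yd

50.045 nmi = 101360 yd and 590.09 mi = 1.03856 × 10^6 yd.
101360 − 1.03856 × 10^6 ≈ -937200 yd.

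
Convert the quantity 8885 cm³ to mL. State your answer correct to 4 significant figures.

8885 mL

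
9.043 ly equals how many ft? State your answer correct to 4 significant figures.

1 ly = 3.10391 × 10^16 ft.
So 9.043 × 3.10391 × 10^16 ≈ 2.807 × 10^17 ft.

2.807 × 10^17 ft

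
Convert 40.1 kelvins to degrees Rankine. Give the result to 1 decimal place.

°R = K × 9/5.
Applying the formula gives 72.2 °R.

72.2 degrees Rankine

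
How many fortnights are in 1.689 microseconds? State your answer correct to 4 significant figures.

1 microsecond = 8.26720 × 10^-13 fortnight.
Thus 1.689 × 8.26720 × 10^-13 ≈ 1.396 × 10^-12 fortnight.

1.396 × 10^-12 fortnight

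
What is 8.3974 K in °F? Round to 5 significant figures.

-444.55 °F

K = (°F + 459.67) × 5/9.
Applying the formula gives -444.55 °F.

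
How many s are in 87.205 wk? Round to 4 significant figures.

1 wk = 604800 s.
Then 87.205 × 604800 ≈ 5.274 × 10^7 s.

5.274 × 10^7 s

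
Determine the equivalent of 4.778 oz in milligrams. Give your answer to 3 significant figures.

1 ounce = 28349.5 mg.
So 4.778 × 28349.5 ≈ 135000 mg.

135000 milligrams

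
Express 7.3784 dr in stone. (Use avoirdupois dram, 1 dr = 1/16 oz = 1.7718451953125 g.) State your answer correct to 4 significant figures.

0.002059 st

1 dram = 0.000279018 st.
Thus 7.3784 × 0.000279018 ≈ 0.002059 st.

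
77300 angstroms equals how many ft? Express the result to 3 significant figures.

1 Å = 3.28084e-10 ft.
Then 77300 × 3.28084e-10 ≈ 2.54e-5 ft.

2.54e-5 ft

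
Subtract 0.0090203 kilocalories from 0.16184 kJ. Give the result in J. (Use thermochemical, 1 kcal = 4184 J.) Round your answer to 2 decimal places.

124.10 J

0.16184 kJ = 161.840 J and 0.0090203 kcal = 37.7409 J.
161.840 − 37.7409 ≈ 124.10 J.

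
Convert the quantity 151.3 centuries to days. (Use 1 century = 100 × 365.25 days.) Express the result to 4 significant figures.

1 century = 36525.0 d.
Thus 151.3 × 36525.0 ≈ 5.526 × 10^6 d.

5.526 × 10^6 days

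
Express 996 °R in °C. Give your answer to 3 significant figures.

°R = (°C + 273.15) × 9/5.
Applying the formula gives 280 °C.

280 °C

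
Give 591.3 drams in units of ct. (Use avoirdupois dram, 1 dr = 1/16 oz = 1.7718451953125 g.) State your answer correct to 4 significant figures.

1 dr = 8.85923 ct.
Thus 591.3 × 8.85923 ≈ 5238 ct.

5238 ct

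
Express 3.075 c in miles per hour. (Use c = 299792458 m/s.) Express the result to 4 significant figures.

1 speed of light = 6.70617 × 10^8 miles per hour.
Then 3.075 × 6.70617 × 10^8 ≈ 2.062 × 10^9 mph.

2.062 × 10^9 miles per hour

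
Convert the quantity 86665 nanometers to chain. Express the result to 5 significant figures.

1 nm = 4.97097 × 10^-11 chain.
Thus 86665 × 4.97097 × 10^-11 ≈ 4.3081 × 10^-6 chain.

4.3081 × 10^-6 chain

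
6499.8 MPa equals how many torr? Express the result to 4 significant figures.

1 megapascal = 7500.62 torr.
Then 6499.8 × 7500.62 ≈ 4.875 × 10^7 torr.

4.875 × 10^7 torr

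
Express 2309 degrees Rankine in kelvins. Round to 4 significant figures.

°R = K × 9/5.
Applying the formula gives 1283 K.

1283 kelvins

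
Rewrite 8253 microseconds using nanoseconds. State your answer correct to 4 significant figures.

8.253e+6 ns

1 μs = 1000.00 ns.
So 8253 × 1000.00 ≈ 8.253e+6 ns.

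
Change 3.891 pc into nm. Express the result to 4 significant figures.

1.201 × 10^26 nm

1 parsec = 3.08568 × 10^25 nm.
Then 3.891 × 3.08568 × 10^25 ≈ 1.201 × 10^26 nm.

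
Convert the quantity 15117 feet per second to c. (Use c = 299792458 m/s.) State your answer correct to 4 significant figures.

1 ft/s = 1.01670e-9 c.
15117 × 1.01670e-9 ≈ 1.537e-5 c.

1.537e-5 times the speed of light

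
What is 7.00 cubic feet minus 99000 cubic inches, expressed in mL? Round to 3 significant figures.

-1.42 × 10^6 milliliters

7.00 ft³ = 198218 mL and 99000 in³ = 1.62232 × 10^6 mL.
198218 − 1.62232 × 10^6 ≈ -1.42 × 10^6 mL.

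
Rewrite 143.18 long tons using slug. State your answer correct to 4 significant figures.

9968 slugs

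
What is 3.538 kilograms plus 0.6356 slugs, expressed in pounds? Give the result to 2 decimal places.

3.538 kg = 7.79995 lb and 0.6356 slug = 20.4498 lb.
7.79995 + 20.4498 ≈ 28.25 lb.

28.25 pounds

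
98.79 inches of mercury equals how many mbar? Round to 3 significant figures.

3350 mbar

1 inch of mercury = 33.8639 mbar.
Thus 98.79 × 33.8639 ≈ 3350 mbar.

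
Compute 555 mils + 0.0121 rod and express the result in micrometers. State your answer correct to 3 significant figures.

75000 micrometers

555 mil = 14097.0 μm and 0.0121 rod = 60853.3 μm.
14097.0 + 60853.3 ≈ 75000 μm.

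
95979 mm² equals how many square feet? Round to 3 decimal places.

1 square millimeter = 1.07639e-5 ft².
So 95979 × 1.07639e-5 ≈ 1.033 ft².

1.033 ft²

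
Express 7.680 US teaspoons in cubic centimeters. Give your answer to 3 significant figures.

37.9 cubic centimeters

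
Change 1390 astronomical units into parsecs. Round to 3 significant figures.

1 astronomical unit = 4.84814 × 10^-6 pc.
Thus 1390 × 4.84814 × 10^-6 ≈ 0.00674 pc.

0.00674 pc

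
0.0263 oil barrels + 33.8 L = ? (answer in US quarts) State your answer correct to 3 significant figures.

40.1 US qt

0.0263 bbl = 4.41840 US qt and 33.8 L = 35.7161 US qt.
4.41840 + 35.7161 ≈ 40.1 US qt.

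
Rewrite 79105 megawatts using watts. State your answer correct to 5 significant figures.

7.9105e+10 W

1 megawatt = 1.00000e+6 W.
So 79105 × 1.00000e+6 ≈ 7.9105e+10 W.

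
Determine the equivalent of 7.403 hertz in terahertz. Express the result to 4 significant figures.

7.403e-12 THz

1 hertz = 1.00000e-12 terahertz.
So 7.403 × 1.00000e-12 ≈ 7.403e-12 THz.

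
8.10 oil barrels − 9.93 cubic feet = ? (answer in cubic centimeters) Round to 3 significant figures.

1.01e+6 cm³

8.10 bbl = 1.28780e+6 cm³ and 9.93 ft³ = 281186 cm³.
1.28780e+6 − 281186 ≈ 1.01e+6 cm³.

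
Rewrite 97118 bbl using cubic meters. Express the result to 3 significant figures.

15400 m³

1 bbl = 0.158987 m³.
So 97118 × 0.158987 ≈ 15400 m³.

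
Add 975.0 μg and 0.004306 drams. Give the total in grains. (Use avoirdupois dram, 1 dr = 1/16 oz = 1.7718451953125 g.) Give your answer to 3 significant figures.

975.0 μg = 0.0150465 gr and 0.004306 dr = 0.117742 gr.
0.0150465 + 0.117742 ≈ 0.133 gr.

0.133 grains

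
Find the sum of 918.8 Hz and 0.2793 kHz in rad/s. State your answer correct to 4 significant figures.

7528 rad/s

918.8 Hz = 5772.99 rad/s and 0.2793 kHz = 1754.89 rad/s.
5772.99 + 1754.89 ≈ 7528 rad/s.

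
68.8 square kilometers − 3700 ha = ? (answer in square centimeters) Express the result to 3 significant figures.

68.8 km² = 6.88000e+11 cm² and 3700 ha = 3.70000e+11 cm².
6.88000e+11 − 3.70000e+11 ≈ 3.18e+11 cm².

3.18e+11 cm²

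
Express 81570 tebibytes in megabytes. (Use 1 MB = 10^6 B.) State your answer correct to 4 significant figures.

8.969 × 10^10 MB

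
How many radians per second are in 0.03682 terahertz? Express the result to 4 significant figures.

1 THz = 6.28319e+12 rad/s.
Thus 0.03682 × 6.28319e+12 ≈ 2.313e+11 rad/s.

2.313e+11 rad/s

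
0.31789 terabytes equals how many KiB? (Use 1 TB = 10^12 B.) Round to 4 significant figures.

3.104e+8 kibibytes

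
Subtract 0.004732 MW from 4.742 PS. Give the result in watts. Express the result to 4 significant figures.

4.742 PS = 3487.74 W and 0.004732 MW = 4732.00 W.
3487.74 − 4732.00 ≈ -1244 W.

-1244 W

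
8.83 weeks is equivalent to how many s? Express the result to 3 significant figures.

5.34 × 10^6 s

1 week = 604800 s.
So 8.83 × 604800 ≈ 5.34 × 10^6 s.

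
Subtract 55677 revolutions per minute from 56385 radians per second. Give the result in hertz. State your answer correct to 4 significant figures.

8046 hertz

56385 rad/s = 8973.95 Hz and 55677 rpm = 927.950 Hz.
8973.95 − 927.950 ≈ 8046 Hz.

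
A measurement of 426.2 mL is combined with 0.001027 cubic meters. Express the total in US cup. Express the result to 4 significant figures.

426.2 mL = 1.80144 US cup and 0.001027 m³ = 4.34088 US cup.
1.80144 + 4.34088 ≈ 6.142 US cup.

6.142 US cups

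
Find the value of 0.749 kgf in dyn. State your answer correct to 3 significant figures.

1 kgf = 980665 dyn.
Then 0.749 × 980665 ≈ 735000 dyn.

735000 dyn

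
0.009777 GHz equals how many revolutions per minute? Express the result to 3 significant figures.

5.87e+8 revolutions per minute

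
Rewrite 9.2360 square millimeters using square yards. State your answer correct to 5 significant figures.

1.1046e-5 square yards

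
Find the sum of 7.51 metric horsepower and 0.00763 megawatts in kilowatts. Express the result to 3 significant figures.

7.51 PS = 5.52360 kW and 0.00763 MW = 7.63000 kW.
5.52360 + 7.63000 ≈ 13.2 kW.

13.2 kilowatts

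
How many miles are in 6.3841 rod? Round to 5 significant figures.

1 rod = 0.00312500 mi.
Then 6.3841 × 0.00312500 ≈ 0.019950 mi.

0.019950 miles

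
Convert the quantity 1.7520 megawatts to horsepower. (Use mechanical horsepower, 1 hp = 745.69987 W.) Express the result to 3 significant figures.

1 MW = 1341.02 horsepower.
1.7520 × 1341.02 ≈ 2350 hp.

2350 horsepower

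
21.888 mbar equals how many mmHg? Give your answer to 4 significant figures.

1 mbar = 0.750062 mmHg.
Thus 21.888 × 0.750062 ≈ 16.42 mmHg.

16.42 mmHg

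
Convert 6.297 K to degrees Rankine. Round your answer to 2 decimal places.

11.33 °R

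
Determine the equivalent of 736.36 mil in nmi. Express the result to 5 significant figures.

1.0099 × 10^-5 nmi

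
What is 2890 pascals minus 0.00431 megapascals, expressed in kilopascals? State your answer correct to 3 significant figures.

2890 Pa = 2.89000 kPa and 0.00431 MPa = 4.31000 kPa.
2.89000 − 4.31000 ≈ -1.42 kPa.

-1.42 kilopascals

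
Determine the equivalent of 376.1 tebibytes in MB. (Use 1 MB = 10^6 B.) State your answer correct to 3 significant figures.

1 tebibyte = 1.09951e+6 MB.
376.1 × 1.09951e+6 ≈ 4.14e+8 MB.

4.14e+8 MB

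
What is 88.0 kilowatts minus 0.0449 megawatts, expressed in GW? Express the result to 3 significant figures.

4.31e-5 gigawatts

88.0 kW = 8.80000e-5 GW and 0.0449 MW = 4.49000e-5 GW.
8.80000e-5 − 4.49000e-5 ≈ 4.31e-5 GW.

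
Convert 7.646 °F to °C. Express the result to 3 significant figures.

°F = °C × 9/5 + 32.
Applying the formula gives -13.5 °C.

-13.5 °C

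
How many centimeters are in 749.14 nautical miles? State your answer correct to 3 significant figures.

1.39 × 10^8 cm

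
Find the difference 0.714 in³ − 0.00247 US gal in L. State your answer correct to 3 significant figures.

0.714 in³ = 0.0117004 L and 0.00247 US gal = 0.00934997 L.
0.0117004 − 0.00934997 ≈ 0.00235 L.

0.00235 liters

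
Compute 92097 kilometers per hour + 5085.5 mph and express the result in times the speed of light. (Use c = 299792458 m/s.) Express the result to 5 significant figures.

9.2917 × 10^-5 c

92097 km/h = 8.53340 × 10^-5 c and 5085.5 mph = 7.58332 × 10^-6 c.
8.53340 × 10^-5 + 7.58332 × 10^-6 ≈ 9.2917 × 10^-5 c.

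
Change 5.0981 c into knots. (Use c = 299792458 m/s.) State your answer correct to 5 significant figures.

2.9709 × 10^9 kn

1 speed of light = 5.82750 × 10^8 kn.
So 5.0981 × 5.82750 × 10^8 ≈ 2.9709 × 10^9 kn.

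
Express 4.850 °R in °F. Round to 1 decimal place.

-454.8 °F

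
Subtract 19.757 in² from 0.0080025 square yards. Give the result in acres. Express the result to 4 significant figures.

-1.496 × 10^-6 acres

0.0080025 yd² = 1.65341 × 10^-6 acre and 19.757 in² = 3.14971 × 10^-6 acre.
1.65341 × 10^-6 − 3.14971 × 10^-6 ≈ -1.496 × 10^-6 acre.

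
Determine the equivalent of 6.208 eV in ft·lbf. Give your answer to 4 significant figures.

7.336e-19 ft·lbf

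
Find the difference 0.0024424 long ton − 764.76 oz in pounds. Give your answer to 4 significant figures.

-42.33 lb

0.0024424 long ton = 5.47098 lb and 764.76 oz = 47.7975 lb.
5.47098 − 47.7975 ≈ -42.33 lb.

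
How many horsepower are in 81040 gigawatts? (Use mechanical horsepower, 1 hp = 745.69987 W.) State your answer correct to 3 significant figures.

1 GW = 1.34102 × 10^6 hp.
Then 81040 × 1.34102 × 10^6 ≈ 1.09 × 10^11 hp.

1.09 × 10^11 hp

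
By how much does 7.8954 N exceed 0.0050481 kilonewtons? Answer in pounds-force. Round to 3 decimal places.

0.640 lbf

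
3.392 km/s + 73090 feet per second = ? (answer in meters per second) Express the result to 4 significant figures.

25670 m/s

3.392 km/s = 3392.00 m/s and 73090 ft/s = 22277.8 m/s.
3392.00 + 22277.8 ≈ 25670 m/s.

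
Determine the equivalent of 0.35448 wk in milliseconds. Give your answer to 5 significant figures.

1 wk = 6.04800e+8 ms.
Thus 0.35448 × 6.04800e+8 ≈ 2.1439e+8 ms.

2.1439e+8 ms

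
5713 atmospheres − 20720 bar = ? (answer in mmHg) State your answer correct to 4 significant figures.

5713 atm = 4.34188 × 10^6 mmHg and 20720 bar = 1.55413 × 10^7 mmHg.
4.34188 × 10^6 − 1.55413 × 10^7 ≈ -1.120 × 10^7 mmHg.

-1.120 × 10^7 mmHg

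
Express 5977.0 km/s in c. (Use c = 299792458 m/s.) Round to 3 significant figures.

0.0199 c

1 km/s = 3.33564 × 10^-6 c.
5977.0 × 3.33564 × 10^-6 ≈ 0.0199 c.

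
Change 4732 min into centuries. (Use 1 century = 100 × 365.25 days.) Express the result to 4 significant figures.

8.997e-5 century

1 min = 1.90129e-8 centuries.
4732 × 1.90129e-8 ≈ 8.997e-5 century.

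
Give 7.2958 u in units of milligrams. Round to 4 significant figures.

1.211 × 10^-20 mg

1 atomic mass unit = 1.66054 × 10^-21 mg.
Then 7.2958 × 1.66054 × 10^-21 ≈ 1.211 × 10^-20 mg.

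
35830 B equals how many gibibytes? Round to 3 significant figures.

3.34 × 10^-5 gibibytes

1 B = 9.31323 × 10^-10 GiB.
35830 × 9.31323 × 10^-10 ≈ 3.34 × 10^-5 GiB.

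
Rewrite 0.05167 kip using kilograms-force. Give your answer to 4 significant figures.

23.44 kgf

1 kip = 453.592 kgf.
0.05167 × 453.592 ≈ 23.44 kgf.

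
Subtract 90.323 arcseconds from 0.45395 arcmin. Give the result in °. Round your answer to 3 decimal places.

-0.018 degrees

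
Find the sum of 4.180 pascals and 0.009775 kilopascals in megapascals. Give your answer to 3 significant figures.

1.40 × 10^-5 MPa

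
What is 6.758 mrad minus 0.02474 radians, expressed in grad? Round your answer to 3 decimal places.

-1.145 gradians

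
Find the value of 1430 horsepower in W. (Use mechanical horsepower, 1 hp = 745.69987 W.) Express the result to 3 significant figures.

1.07 × 10^6 W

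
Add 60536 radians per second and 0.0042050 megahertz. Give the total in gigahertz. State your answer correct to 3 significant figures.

60536 rad/s = 9.63460 × 10^-6 GHz and 0.0042050 MHz = 4.20500 × 10^-6 GHz.
9.63460 × 10^-6 + 4.20500 × 10^-6 ≈ 1.38 × 10^-5 GHz.

1.38 × 10^-5 GHz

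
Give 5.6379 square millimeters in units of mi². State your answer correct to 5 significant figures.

2.1768 × 10^-12 mi²

1 mm² = 3.86102 × 10^-13 square miles.
5.6379 × 3.86102 × 10^-13 ≈ 2.1768 × 10^-12 mi².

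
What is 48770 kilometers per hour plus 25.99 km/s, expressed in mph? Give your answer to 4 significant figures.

48770 km/h = 30304.3 mph and 25.99 km/s = 58138.0 mph.
30304.3 + 58138.0 ≈ 88440 mph.

88440 mph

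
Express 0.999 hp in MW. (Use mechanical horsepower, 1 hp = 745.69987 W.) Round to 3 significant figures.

0.000745 MW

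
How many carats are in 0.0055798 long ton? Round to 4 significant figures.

1 long ton = 5.08023 × 10^6 carats.
So 0.0055798 × 5.08023 × 10^6 ≈ 28350 ct.

28350 carats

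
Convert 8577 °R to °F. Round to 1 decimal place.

°R = °F + 459.67.
Applying the formula gives 8117.3 °F.

8117.3 degrees Fahrenheit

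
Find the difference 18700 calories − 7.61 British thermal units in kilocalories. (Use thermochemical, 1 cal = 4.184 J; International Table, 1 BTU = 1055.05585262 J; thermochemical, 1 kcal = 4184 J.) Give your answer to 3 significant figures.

16.8 kcal

18700 cal = 18.7000 kcal and 7.61 BTU = 1.91897 kcal.
18.7000 − 1.91897 ≈ 16.8 kcal.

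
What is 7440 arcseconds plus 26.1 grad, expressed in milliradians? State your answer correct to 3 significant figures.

7440 arcsec = 36.0701 mrad and 26.1 grad = 409.978 mrad.
36.0701 + 409.978 ≈ 446 mrad.

446 milliradians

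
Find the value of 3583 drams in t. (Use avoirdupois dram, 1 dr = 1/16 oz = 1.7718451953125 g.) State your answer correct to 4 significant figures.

0.006349 metric tons

1 dr = 1.77185e-6 t.
Then 3583 × 1.77185e-6 ≈ 0.006349 t.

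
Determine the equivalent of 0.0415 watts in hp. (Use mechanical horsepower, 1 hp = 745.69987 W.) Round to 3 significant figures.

5.57 × 10^-5 hp

1 watt = 0.00134102 hp.
So 0.0415 × 0.00134102 ≈ 5.57 × 10^-5 hp.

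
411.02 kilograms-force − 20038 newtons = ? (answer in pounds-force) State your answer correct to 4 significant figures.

411.02 kgf = 906.144 lbf and 20038 N = 4504.72 lbf.
906.144 − 4504.72 ≈ -3599 lbf.

-3599 lbf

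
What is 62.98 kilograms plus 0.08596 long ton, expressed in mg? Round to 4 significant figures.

1.503 × 10^8 mg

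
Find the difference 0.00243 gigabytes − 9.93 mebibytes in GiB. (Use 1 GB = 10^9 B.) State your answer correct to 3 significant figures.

-0.00743 GiB

0.00243 GB = 0.00226311 GiB and 9.93 MiB = 0.00969727 GiB.
0.00226311 − 0.00969727 ≈ -0.00743 GiB.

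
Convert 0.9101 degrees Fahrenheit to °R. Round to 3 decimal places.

°R = °F + 459.67.
Applying the formula gives 460.580 °R.

460.580 degrees Rankine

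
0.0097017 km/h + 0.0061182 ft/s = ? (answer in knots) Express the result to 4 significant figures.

0.008863 kn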